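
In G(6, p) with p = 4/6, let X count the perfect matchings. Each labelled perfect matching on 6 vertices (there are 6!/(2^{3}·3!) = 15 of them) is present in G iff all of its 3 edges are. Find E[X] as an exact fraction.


K_6 has 6!/(2^{3}·3!) = 15 labelled perfect matchings.
For each such perfect matching H, let X_H = 1 if all 3 edges of H are present in G. Then P[X_H = 1] = p^{3} = (2/3)^{3} = 8/27.
Summing the indicators: E[X] = Σ_H E[X_H] = 15 · p^{3} = 15 · 8/27 = 40/9.
Numerically: E[X] ≈ 4.44.

E[X] = 15 · (2/3)^{3} = 40/9 ≈ 4.44.


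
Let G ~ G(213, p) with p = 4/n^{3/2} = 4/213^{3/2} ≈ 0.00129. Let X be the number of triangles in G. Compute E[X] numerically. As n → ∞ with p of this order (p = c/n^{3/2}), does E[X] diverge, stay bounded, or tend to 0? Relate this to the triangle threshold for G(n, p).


Number of potential triangles: C(213, 3) = 1587986.
Each occurs with probability p³ ≈ (0.00129)³ ≈ 2.13045e-09.
By linearity: E[X] = C(213, 3)·p³ ≈ 1587986 · 2.13045e-09 ≈ 0.003.
Since α = 3/2 > 1, p = c/n^{3/2} = o(1/n) is below the triangle threshold p ~ 1/n. Asymptotically E[X] ~ (c³/6)·n^{3(1−α)} = (4³/6)·n^{-1.5} → 0, so by Markov's inequality G has no triangles w.h.p.

E[X] ≈ 0.003; in regime p = Θ(1/n^{3/2}) E[X] tends to 0 (below the triangle threshold p ~ 1/n).


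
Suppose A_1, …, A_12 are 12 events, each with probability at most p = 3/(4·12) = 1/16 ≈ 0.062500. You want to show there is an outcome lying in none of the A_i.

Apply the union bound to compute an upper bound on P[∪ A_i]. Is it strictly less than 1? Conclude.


Union bound: P[∪_{i=1}^{12} A_i] ≤ Σ_i P[A_i] ≤ 12·p = 12·(1/16) = 3/4.
Numerically: 3/4 ≈ 0.750000.
Is 3/4 < 1? YES.
Since P[∪ A_i] ≤ 3/4 < 1, the complement has P[∩ A_i^c] ≥ 1 − 3/4 = 1/4 > 0, so some outcome avoids every A_i.

12·p = 3/4 ≈ 0.750000; existence CERTIFIED by the union bound.


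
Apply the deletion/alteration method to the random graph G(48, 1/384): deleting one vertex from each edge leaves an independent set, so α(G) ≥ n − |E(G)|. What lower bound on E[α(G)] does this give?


E[|E(G)|] = C(48, 2)·p = 1128 · (1/384) = 47/16.
E[α(G)] ≥ n − E[|E(G)|] = 48 − 47/16 = 721/16.
Numerically: ≈ 45.062.
(This is only a lower bound; the true E[α(G)] may be larger.)

E[α(G)] ≥ 721/16 ≈ 45.062.


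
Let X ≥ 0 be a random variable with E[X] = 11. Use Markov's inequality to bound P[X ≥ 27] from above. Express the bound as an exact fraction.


μ = E[X] = 11, a = 27.
Markov: P[X ≥ 27] ≤ μ/a = (11)/27 = 11/27.
Numerically: ≈ 0.407407.
(Since a = 27 > μ = 11.000000, the bound 11/27 is < 1 and informative.)

P[X ≥ 27] ≤ 11/27 ≈ 0.407407.


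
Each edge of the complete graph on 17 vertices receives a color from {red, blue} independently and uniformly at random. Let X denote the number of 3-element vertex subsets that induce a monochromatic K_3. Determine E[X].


Let X = Σ_S X_S over the C(17, 3) = 680 subsets S of size 3, where X_S = 1 if the K_3 on S is monochromatic.
For a fixed S, the K_3 on S has C(3, 2) = 3 edges. P[all 3 edges red] = (1/2)^3, and likewise for blue, so P[monochromatic] = 2·(1/2)^3 = 2^{1 − 3} = 1/4.
Summing: E[X] = C(17, 3) · 2^{1 − 3} = 680 · 1/4 = 170.
Numerically: E[X] ≈ 170.000000.

E[X] = C(17,3)·2^(1−C(3,2)) = 170 ≈ 170.000000.


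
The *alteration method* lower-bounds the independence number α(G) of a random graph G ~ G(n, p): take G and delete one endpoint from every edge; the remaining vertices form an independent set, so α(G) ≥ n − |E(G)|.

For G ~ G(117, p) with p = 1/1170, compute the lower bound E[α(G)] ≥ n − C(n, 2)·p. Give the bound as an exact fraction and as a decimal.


E[|E(G)|] = C(117, 2)·p = 6786 · (1/1170) = 29/5.
E[α(G)] ≥ n − E[|E(G)|] = 117 − 29/5 = 556/5.
Numerically: ≈ 111.200000.
(This is only a lower bound; the true E[α(G)] may be larger.)

E[α(G)] ≥ 556/5 ≈ 111.200000.


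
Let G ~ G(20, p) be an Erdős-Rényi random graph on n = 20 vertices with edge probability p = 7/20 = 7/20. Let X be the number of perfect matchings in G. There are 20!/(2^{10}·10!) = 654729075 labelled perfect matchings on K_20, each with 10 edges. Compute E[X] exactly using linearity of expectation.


K_20 has 20!/(2^{10}·10!) = 654729075 labelled perfect matchings.
For each such perfect matching H, let X_H = 1 if all 10 edges of H are present in G. Then P[X_H = 1] = p^{10} = (7/20)^{10} = 282475249/10240000000000.
By linearity of expectation: E[X] = Σ_H E[X_H] = 654729075 · p^{10} = 654729075 · 282475249/10240000000000 = 7397790339526587/409600000000.
Numerically: E[X] ≈ 18061.

E[X] = 654729075 · (7/20)^{10} = 7397790339526587/409600000000 ≈ 18061.


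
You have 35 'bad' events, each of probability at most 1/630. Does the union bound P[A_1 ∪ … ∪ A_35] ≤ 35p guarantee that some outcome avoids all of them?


Union bound: P[∪_{i=1}^{35} A_i] ≤ Σ_i P[A_i] ≤ 35·p = 35·(1/630) = 1/18.
Numerically: 1/18 ≈ 0.0556.
Is 1/18 < 1? YES.
Since P[∪ A_i] ≤ 1/18 < 1, the complement has P[∩ A_i^c] ≥ 1 − 1/18 = 17/18 > 0, so some outcome avoids every A_i.

35·p = 1/18 ≈ 0.0556; existence CERTIFIED by the union bound.


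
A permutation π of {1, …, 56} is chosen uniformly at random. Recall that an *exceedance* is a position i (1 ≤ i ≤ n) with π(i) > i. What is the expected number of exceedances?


Write X = Σ_{i=1}^{56} X_i, where X_i = 1_{π(i) > i}.
For each fixed i, π(i) is uniform over {1, …, 56} (marginal of a uniform permutation), so P[π(i) > i] = (n − i)/n. Summing: Σ_{i=1}^{56} (n − i)/n = (0 + 1 + … + 55)/56 = 56(56 − 1)/(2·56) = (56 − 1)/2.
Hence E[X] = Σ_{i=1}^{56} (56 − i)/56 = 55/2 ≈ 27.50000.

E[X] = 55/2 = 27.50000.


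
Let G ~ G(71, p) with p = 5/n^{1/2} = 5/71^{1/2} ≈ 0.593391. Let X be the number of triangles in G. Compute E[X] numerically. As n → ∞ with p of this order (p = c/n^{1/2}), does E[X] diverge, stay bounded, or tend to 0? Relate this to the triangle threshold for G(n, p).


Number of potential triangles: C(71, 3) = 57155.
Each occurs with probability p³ ≈ (0.593391)³ ≈ 2.08940433e-01.
By linearity: E[X] = C(71, 3)·p³ ≈ 57155 · 2.08940433e-01 ≈ 11941.990436.
Since α = 1/2 < 1, p = c/n^{1/2} ≫ 1/n is above the triangle threshold p ~ 1/n. Asymptotically E[X] ~ (c³/6)·n^{3(1−α)} = (5³/6)·n^{1.5} → ∞; triangles are abundant w.h.p.

E[X] ≈ 11941.990436; in regime p = Θ(1/n^{1/2}) E[X] diverges (above the triangle threshold p ~ 1/n).


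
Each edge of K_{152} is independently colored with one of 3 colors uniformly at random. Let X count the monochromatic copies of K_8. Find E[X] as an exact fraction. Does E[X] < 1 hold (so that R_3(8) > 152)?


E[X] = C(152, 8) · 3^{1 − 28} = 5859727868575 · 3^{−27} = 5859727868575/7625597484987.
As a reduced fraction: E[X] = 5859727868575/7625597484987 ≈ 0.768429.
Is E[X] < 1? YES.
Since E[X] < 1, there exists a 3-coloring of K_{152} with no monochromatic K_8; hence R_3(8) > 152.

E[X] = 5859727868575/7625597484987 ≈ 0.768429; E[X] < 1, so R_3(8) > 152.


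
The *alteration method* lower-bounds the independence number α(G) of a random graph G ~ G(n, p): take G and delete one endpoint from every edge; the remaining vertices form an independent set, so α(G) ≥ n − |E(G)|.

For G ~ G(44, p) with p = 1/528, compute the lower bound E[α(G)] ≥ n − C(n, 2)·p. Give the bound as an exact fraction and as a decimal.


E[|E(G)|] = C(44, 2)·p = 946 · (1/528) = 43/24.
E[α(G)] ≥ n − E[|E(G)|] = 44 − 43/24 = 1013/24.
Numerically: ≈ 42.208333.
(This is only a lower bound; the true E[α(G)] may be larger.)

E[α(G)] ≥ 1013/24 ≈ 42.208333.


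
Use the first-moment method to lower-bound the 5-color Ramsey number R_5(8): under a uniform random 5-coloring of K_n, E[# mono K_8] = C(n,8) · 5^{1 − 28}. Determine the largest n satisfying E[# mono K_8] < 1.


We need C(n, 8) · 5^{1 − 28} < 1, i.e. C(n, 8) < 5^{28 − 1} = 7450580596923828125.
Check values of n near the boundary:
  n = 857: C(857, 8) = 6983854138365964575; 6983854138365964575 < 7450580596923828125? YES
  n = 858: C(858, 8) = 7049584530256467771; 7049584530256467771 < 7450580596923828125? YES
  n = 859: C(859, 8) = 7115855595170747139; 7115855595170747139 < 7450580596923828125? YES
  n = 860: C(860, 8) = 7182671140665308145; 7182671140665308145 < 7450580596923828125? YES
  n = 861: C(861, 8) = 7250034996615275865; 7250034996615275865 < 7450580596923828125? YES
  n = 862: C(862, 8) = 7317951015318931845; 7317951015318931845 < 7450580596923828125? YES
  n = 863: C(863, 8) = 7386423071602617757; 7386423071602617757 < 7450580596923828125? YES
  n = 864: C(864, 8) = 7455455062926006708; 7455455062926006708 < 7450580596923828125? NO
The largest n with C(n, 8) < 7450580596923828125 is n = 863 (where E[X] = 7386423071602617757/7450580596923828125 ≈ 0.991). Hence R_5(8) > 863, i.e. R_5(8) ≥ 864.

Largest n = 863; hence R_5(8) > 863.


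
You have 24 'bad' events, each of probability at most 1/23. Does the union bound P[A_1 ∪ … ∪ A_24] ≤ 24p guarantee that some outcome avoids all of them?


Union bound: P[∪_{i=1}^{24} A_i] ≤ Σ_i P[A_i] ≤ 24·p = 24·(1/23) = 24/23.
Numerically: 24/23 ≈ 1.0435.
Is 24/23 < 1? NO.
Since the bound 24/23 is ≥ 1, the union bound is uninformative here; it does NOT by itself certify existence.

24·p = 24/23 ≈ 1.0435; existence NOT certified by the union bound.


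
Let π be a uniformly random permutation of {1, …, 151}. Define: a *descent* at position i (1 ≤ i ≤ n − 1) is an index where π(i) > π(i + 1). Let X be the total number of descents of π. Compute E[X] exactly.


Write X = Σ X_I over i = 1, …, 150, with X_I the indicator of one descent.
There are 150 indicators.
For each fixed i, the pair (π(i), π(i+1)) is a uniformly random ordered pair of distinct values from {1, …, 151}; by symmetry P[π(i) > π(i+1)] = 1/2.
By linearity: E[X] = 150 · (1/2) = (151 − 1) · (1/2) = 75 ≈ 75.00000.

E[X] = 75 = 75.00000.


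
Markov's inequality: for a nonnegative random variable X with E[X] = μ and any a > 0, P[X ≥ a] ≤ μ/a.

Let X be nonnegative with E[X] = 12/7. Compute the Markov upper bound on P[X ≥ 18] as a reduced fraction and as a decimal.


μ = E[X] = 12/7, a = 18.
Markov: P[X ≥ 18] ≤ μ/a = (12/7)/18 = 2/21.
Numerically: ≈ 0.0952.
(Since a = 18 > μ = 1.7143, the bound 2/21 is < 1 and informative.)

P[X ≥ 18] ≤ 2/21 ≈ 0.0952.


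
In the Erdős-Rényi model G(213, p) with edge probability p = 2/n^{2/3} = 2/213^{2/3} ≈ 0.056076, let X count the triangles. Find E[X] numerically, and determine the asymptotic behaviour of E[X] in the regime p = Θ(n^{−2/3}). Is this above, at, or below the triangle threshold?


Number of potential triangles: C(213, 3) = 1587986.
Each occurs with probability p³ ≈ (0.056076)³ ≈ 1.7633186e-04.
By linearity: E[X] = C(213, 3)·p³ ≈ 1587986 · 1.7633186e-04 ≈ 280.01252.
Since α = 2/3 < 1, p = c/n^{2/3} ≫ 1/n is above the triangle threshold p ~ 1/n. Asymptotically E[X] ~ (c³/6)·n^{3(1−α)} = (2³/6)·n^{1} → ∞; triangles are abundant w.h.p.

E[X] ≈ 280.01252; in regime p = Θ(1/n^{2/3}) E[X] diverges (above the triangle threshold p ~ 1/n).


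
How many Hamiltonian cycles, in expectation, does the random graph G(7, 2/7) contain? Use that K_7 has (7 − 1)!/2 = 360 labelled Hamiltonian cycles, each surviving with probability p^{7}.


K_7 has (7 − 1)!/2 = 360 labelled Hamiltonian cycles.
For each such Hamiltonian cycle H, let X_H = 1 if all 7 edges of H are present in G. Then P[X_H = 1] = p^{7} = (2/7)^{7} = 128/823543.
Summing the indicators: E[X] = Σ_H E[X_H] = 360 · p^{7} = 360 · 128/823543 = 46080/823543.
Numerically: E[X] ≈ 0.055953.

E[X] = 360 · (2/7)^{7} = 46080/823543 ≈ 0.055953.


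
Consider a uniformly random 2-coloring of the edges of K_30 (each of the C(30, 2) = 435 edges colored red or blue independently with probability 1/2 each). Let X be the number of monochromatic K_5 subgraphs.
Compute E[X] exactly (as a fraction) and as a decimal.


Let X = Σ_S X_S over the C(30, 5) = 142506 subsets S of size 5, where X_S = 1 if the K_5 on S is monochromatic.
For a fixed S, the K_5 on S has C(5, 2) = 10 edges. P[all 10 edges red] = (1/2)^10, and likewise for blue, so P[monochromatic] = 2·(1/2)^10 = 2^{1 − 10} = 1/512.
Summing: E[X] = C(30, 5) · 2^{1 − 10} = 142506 · 1/512 = 71253/256.
Numerically: E[X] ≈ 278.33203.

E[X] = C(30,5)·2^(1−C(5,2)) = 71253/256 ≈ 278.33203.


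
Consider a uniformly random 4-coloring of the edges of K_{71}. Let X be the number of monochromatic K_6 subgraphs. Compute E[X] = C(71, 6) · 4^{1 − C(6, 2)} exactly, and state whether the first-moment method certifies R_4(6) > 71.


E[X] = C(71, 6) · 4^{1 − 15} = 143218999 · 4^{−14} = 143218999/268435456.
As a reduced fraction: E[X] = 143218999/268435456 ≈ 0.534.
Is E[X] < 1? YES.
Since E[X] < 1, there exists a 4-coloring of K_{71} with no monochromatic K_6; hence R_4(6) > 71.

E[X] = 143218999/268435456 ≈ 0.534; E[X] < 1, so R_4(6) > 71.


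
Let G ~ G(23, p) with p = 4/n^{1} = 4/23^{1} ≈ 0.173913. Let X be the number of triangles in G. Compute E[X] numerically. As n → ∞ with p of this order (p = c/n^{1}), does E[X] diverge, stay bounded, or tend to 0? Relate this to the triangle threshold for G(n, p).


Number of potential triangles: C(23, 3) = 1771.
Each occurs with probability p³ ≈ (0.173913)³ ≈ 5.26012986e-03.
By linearity: E[X] = C(23, 3)·p³ ≈ 1771 · 5.26012986e-03 ≈ 9.315690.
Here α = 1, so p = 4/n is exactly at the triangle threshold p ~ 1/n. Asymptotically E[X] → c³/6 = 4³/6 = 32/3 ≈ 10.666667, a bounded constant. In this regime the triangle count is asymptotically Poisson(c³/6).

E[X] ≈ 9.315690; in regime p = Θ(1/n^{1}) E[X] stays bounded (at the triangle threshold p ~ 1/n).


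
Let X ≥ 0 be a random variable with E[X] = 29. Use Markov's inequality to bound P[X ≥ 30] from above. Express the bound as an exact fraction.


μ = E[X] = 29, a = 30.
Markov: P[X ≥ 30] ≤ μ/a = (29)/30 = 29/30.
Numerically: ≈ 0.96667.
(Since a = 30 > μ = 29.00000, the bound 29/30 is < 1 and informative.)

P[X ≥ 30] ≤ 29/30 ≈ 0.96667.


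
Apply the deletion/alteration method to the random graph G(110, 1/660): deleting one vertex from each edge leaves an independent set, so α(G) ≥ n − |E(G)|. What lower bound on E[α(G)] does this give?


E[|E(G)|] = C(110, 2)·p = 5995 · (1/660) = 109/12.
E[α(G)] ≥ n − E[|E(G)|] = 110 − 109/12 = 1211/12.
Numerically: ≈ 100.9167.
(This is only a lower bound; the true E[α(G)] may be larger.)

E[α(G)] ≥ 1211/12 ≈ 100.9167.


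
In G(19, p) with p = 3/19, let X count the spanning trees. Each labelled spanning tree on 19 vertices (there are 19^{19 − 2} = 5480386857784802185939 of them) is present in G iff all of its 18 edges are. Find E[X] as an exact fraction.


K_19 has 19^{19 − 2} = 5480386857784802185939 labelled spanning trees.
For each such spanning tree H, let X_H = 1 if all 18 edges of H are present in G. Then P[X_H = 1] = p^{18} = (3/19)^{18} = 387420489/104127350297911241532841.
Summing the indicators: E[X] = Σ_H E[X_H] = 5480386857784802185939 · p^{18} = 5480386857784802185939 · 387420489/104127350297911241532841 = 387420489/19.
Numerically: E[X] ≈ 2.0391e+07.

E[X] = 5480386857784802185939 · (3/19)^{18} = 387420489/19 ≈ 2.0391e+07.


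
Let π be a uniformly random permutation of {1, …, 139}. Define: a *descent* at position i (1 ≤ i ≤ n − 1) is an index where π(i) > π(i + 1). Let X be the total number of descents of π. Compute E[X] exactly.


Write X = Σ X_I over i = 1, …, 138, with X_I the indicator of one descent.
There are 138 indicators.
For each fixed i, the pair (π(i), π(i+1)) is a uniformly random ordered pair of distinct values from {1, …, 139}; by symmetry P[π(i) > π(i+1)] = 1/2.
By linearity: E[X] = 138 · (1/2) = (139 − 1) · (1/2) = 69 ≈ 69.0000.

E[X] = 69 = 69.0000.


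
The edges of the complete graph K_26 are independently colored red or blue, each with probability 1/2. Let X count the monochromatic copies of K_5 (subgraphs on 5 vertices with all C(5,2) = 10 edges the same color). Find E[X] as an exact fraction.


Let X = Σ_S X_S over the C(26, 5) = 65780 subsets S of size 5, where X_S = 1 if the K_5 on S is monochromatic.
For a fixed S, the K_5 on S has C(5, 2) = 10 edges. P[all 10 edges red] = (1/2)^10, and likewise for blue, so P[monochromatic] = 2·(1/2)^10 = 2^{1 − 10} = 1/512.
Summing: E[X] = C(26, 5) · 2^{1 − 10} = 65780 · 1/512 = 16445/128.
Numerically: E[X] ≈ 128.47656.

E[X] = C(26,5)·2^(1−C(5,2)) = 16445/128 ≈ 128.47656.


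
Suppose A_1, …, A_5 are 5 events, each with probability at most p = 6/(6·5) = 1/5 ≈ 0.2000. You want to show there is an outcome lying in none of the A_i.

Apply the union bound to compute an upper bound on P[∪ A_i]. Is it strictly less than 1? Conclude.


Union bound: P[∪_{i=1}^{5} A_i] ≤ Σ_i P[A_i] ≤ 5·p = 5·(1/5) = 1.
Numerically: 1 ≈ 1.0000.
Is 1 < 1? NO.
Since the bound 1 is ≥ 1, the union bound is uninformative here; it does NOT by itself certify existence.

5·p = 1 ≈ 1.0000; existence NOT certified by the union bound.


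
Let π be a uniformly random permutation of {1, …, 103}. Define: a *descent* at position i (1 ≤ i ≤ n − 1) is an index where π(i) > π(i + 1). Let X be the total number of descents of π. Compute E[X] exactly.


Write X = Σ X_I over i = 1, …, 102, with X_I the indicator of one descent.
There are 102 indicators.
For each fixed i, the pair (π(i), π(i+1)) is a uniformly random ordered pair of distinct values from {1, …, 103}; by symmetry P[π(i) > π(i+1)] = 1/2.
By linearity: E[X] = 102 · (1/2) = (103 − 1) · (1/2) = 51 ≈ 51.00000.

E[X] = 51 = 51.00000.


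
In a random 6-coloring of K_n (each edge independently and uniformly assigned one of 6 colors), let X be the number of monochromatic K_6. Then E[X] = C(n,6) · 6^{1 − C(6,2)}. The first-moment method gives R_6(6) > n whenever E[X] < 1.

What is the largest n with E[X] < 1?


We need C(n, 6) · 6^{1 − 15} < 1, i.e. C(n, 6) < 6^{15 − 1} = 78364164096.
Check values of n near the boundary:
  n = 196: C(196, 6) = 72887293024; 72887293024 < 78364164096? YES
  n = 197: C(197, 6) = 75176946208; 75176946208 < 78364164096? YES
  n = 198: C(198, 6) = 77526225777; 77526225777 < 78364164096? YES
  n = 199: C(199, 6) = 79936367511; 79936367511 < 78364164096? NO
  n = 200: C(200, 6) = 82408626300; 82408626300 < 78364164096? NO
The largest n with C(n, 6) < 78364164096 is n = 198 (where E[X] = 25842075259/26121388032 ≈ 0.989307). Hence R_6(6) > 198, i.e. R_6(6) ≥ 199.

Largest n = 198; hence R_6(6) > 198.


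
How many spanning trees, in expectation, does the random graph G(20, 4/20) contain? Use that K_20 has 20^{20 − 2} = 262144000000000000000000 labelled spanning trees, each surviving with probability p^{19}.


K_20 has 20^{20 − 2} = 262144000000000000000000 labelled spanning trees.
For each such spanning tree H, let X_H = 1 if all 19 edges of H are present in G. Then P[X_H = 1] = p^{19} = (1/5)^{19} = 1/19073486328125.
Summing the indicators: E[X] = Σ_H E[X_H] = 262144000000000000000000 · p^{19} = 262144000000000000000000 · 1/19073486328125 = 68719476736/5.
Numerically: E[X] ≈ 1.37e+10.

E[X] = 262144000000000000000000 · (1/5)^{19} = 68719476736/5 ≈ 1.37e+10.


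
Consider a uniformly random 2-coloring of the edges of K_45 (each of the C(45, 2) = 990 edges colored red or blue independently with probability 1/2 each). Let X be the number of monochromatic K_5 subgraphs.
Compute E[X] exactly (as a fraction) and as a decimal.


Let X = Σ_S X_S over the C(45, 5) = 1221759 subsets S of size 5, where X_S = 1 if the K_5 on S is monochromatic.
For a fixed S, the K_5 on S has C(5, 2) = 10 edges. P[all 10 edges red] = (1/2)^10, and likewise for blue, so P[monochromatic] = 2·(1/2)^10 = 2^{1 − 10} = 1/512.
By linearity of expectation: E[X] = C(45, 5) · 2^{1 − 10} = 1221759 · 1/512 = 1221759/512.
Numerically: E[X] ≈ 2386.24805.

E[X] = C(45,5)·2^(1−C(5,2)) = 1221759/512 ≈ 2386.24805.


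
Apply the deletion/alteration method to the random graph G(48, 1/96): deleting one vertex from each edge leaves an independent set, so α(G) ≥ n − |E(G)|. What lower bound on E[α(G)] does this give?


E[|E(G)|] = C(48, 2)·p = 1128 · (1/96) = 47/4.
E[α(G)] ≥ n − E[|E(G)|] = 48 − 47/4 = 145/4.
Numerically: ≈ 36.250000.
(This is only a lower bound; the true E[α(G)] may be larger.)

E[α(G)] ≥ 145/4 ≈ 36.250000.


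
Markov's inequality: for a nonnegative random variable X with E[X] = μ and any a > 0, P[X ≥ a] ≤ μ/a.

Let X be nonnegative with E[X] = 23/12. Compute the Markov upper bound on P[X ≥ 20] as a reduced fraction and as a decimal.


μ = E[X] = 23/12, a = 20.
Markov: P[X ≥ 20] ≤ μ/a = (23/12)/20 = 23/240.
Numerically: ≈ 0.095833.
(Since a = 20 > μ = 1.916667, the bound 23/240 is < 1 and informative.)

P[X ≥ 20] ≤ 23/240 ≈ 0.095833.


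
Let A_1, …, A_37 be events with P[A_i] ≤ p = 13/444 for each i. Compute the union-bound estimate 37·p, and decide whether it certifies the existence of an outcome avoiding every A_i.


Union bound: P[∪_{i=1}^{37} A_i] ≤ Σ_i P[A_i] ≤ 37·p = 37·(13/444) = 13/12.
Numerically: 13/12 ≈ 1.0833.
Is 13/12 < 1? NO.
Since the bound 13/12 is ≥ 1, the union bound is uninformative here; it does NOT by itself certify existence.

37·p = 13/12 ≈ 1.0833; existence NOT certified by the union bound.


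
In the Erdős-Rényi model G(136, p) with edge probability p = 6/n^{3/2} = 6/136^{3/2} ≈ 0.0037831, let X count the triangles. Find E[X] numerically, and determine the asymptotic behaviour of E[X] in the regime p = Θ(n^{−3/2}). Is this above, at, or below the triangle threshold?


Number of potential triangles: C(136, 3) = 410040.
Each occurs with probability p³ ≈ (0.0037831)³ ≈ 5.4141298e-08.
By linearity: E[X] = C(136, 3)·p³ ≈ 410040 · 5.4141298e-08 ≈ 0.02220.
Since α = 3/2 > 1, p = c/n^{3/2} = o(1/n) is below the triangle threshold p ~ 1/n. Asymptotically E[X] ~ (c³/6)·n^{3(1−α)} = (6³/6)·n^{-1.5} → 0, so by Markov's inequality G has no triangles w.h.p.

E[X] ≈ 0.02220; in regime p = Θ(1/n^{3/2}) E[X] tends to 0 (below the triangle threshold p ~ 1/n).


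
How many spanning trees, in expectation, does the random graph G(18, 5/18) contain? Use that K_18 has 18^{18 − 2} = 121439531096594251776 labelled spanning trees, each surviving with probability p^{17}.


K_18 has 18^{18 − 2} = 121439531096594251776 labelled spanning trees.
For each such spanning tree H, let X_H = 1 if all 17 edges of H are present in G. Then P[X_H = 1] = p^{17} = (5/18)^{17} = 762939453125/2185911559738696531968.
By linearity of expectation: E[X] = Σ_H E[X_H] = 121439531096594251776 · p^{17} = 121439531096594251776 · 762939453125/2185911559738696531968 = 762939453125/18.
Numerically: E[X] ≈ 4.24e+10.

E[X] = 121439531096594251776 · (5/18)^{17} = 762939453125/18 ≈ 4.24e+10.


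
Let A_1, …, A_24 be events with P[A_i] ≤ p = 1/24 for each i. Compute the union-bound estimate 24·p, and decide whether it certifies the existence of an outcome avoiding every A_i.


Union bound: P[∪_{i=1}^{24} A_i] ≤ Σ_i P[A_i] ≤ 24·p = 24·(1/24) = 1.
Numerically: 1 ≈ 1.000000.
Is 1 < 1? NO.
Since the bound 1 is ≥ 1, the union bound is uninformative here; it does NOT by itself certify existence.

24·p = 1 ≈ 1.000000; existence NOT certified by the union bound.


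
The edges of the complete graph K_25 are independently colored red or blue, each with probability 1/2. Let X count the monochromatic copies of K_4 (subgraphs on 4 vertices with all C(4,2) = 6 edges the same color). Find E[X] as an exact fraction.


Let X = Σ_S X_S over the C(25, 4) = 12650 subsets S of size 4, where X_S = 1 if the K_4 on S is monochromatic.
For a fixed S, the K_4 on S has C(4, 2) = 6 edges. P[all 6 edges red] = (1/2)^6, and likewise for blue, so P[monochromatic] = 2·(1/2)^6 = 2^{1 − 6} = 1/32.
By linearity: E[X] = C(25, 4) · 2^{1 − 6} = 12650 · 1/32 = 6325/16.
Numerically: E[X] ≈ 395.3125.

E[X] = C(25,4)·2^(1−C(4,2)) = 6325/16 ≈ 395.3125.


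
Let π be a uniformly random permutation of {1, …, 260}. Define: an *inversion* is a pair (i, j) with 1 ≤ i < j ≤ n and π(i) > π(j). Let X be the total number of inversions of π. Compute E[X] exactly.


Write X = Σ X_I over the C(260, 2) = 33670 pairs i < j, with X_I the indicator of one inversion.
There are 33670 indicators.
For each fixed pair i < j, the values π(i) and π(j) are two distinct elements of {1, …, 260} in uniformly random order; by symmetry P[π(i) > π(j)] = 1/2.
By linearity: E[X] = 33670 · (1/2) = C(260, 2) · (1/2) = 33670/2 = 16835 ≈ 16835.000.

E[X] = 16835 = 16835.000.


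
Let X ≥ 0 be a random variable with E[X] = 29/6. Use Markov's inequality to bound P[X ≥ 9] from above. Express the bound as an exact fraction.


μ = E[X] = 29/6, a = 9.
Markov: P[X ≥ 9] ≤ μ/a = (29/6)/9 = 29/54.
Numerically: ≈ 0.5370.
(Since a = 9 > μ = 4.8333, the bound 29/54 is < 1 and informative.)

P[X ≥ 9] ≤ 29/54 ≈ 0.5370.


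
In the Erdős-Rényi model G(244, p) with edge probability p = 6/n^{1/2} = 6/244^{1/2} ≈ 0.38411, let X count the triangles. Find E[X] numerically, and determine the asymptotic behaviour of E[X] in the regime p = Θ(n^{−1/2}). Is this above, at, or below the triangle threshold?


Number of potential triangles: C(244, 3) = 2391444.
Each occurs with probability p³ ≈ (0.38411)³ ≈ 5.6672062e-02.
By linearity: E[X] = C(244, 3)·p³ ≈ 2391444 · 5.6672062e-02 ≈ 135528.06170.
Since α = 1/2 < 1, p = c/n^{1/2} ≫ 1/n is above the triangle threshold p ~ 1/n. Asymptotically E[X] ~ (c³/6)·n^{3(1−α)} = (6³/6)·n^{1.5} → ∞; triangles are abundant w.h.p.

E[X] ≈ 135528.06170; in regime p = Θ(1/n^{1/2}) E[X] diverges (above the triangle threshold p ~ 1/n).


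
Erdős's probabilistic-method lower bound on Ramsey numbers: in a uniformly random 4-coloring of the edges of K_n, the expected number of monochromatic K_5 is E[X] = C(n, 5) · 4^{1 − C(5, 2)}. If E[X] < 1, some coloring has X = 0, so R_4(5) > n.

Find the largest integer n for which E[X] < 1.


We need C(n, 5) · 4^{1 − 10} < 1, i.e. C(n, 5) < 4^{10 − 1} = 262144.
Check values of n near the boundary:
  n = 28: C(28, 5) = 98280; 98280 < 262144? YES
  n = 29: C(29, 5) = 118755; 118755 < 262144? YES
  n = 30: C(30, 5) = 142506; 142506 < 262144? YES
  n = 31: C(31, 5) = 169911; 169911 < 262144? YES
  n = 32: C(32, 5) = 201376; 201376 < 262144? YES
  n = 33: C(33, 5) = 237336; 237336 < 262144? YES
  n = 34: C(34, 5) = 278256; 278256 < 262144? NO
  n = 35: C(35, 5) = 324632; 324632 < 262144? NO
The largest n with C(n, 5) < 262144 is n = 33 (where E[X] = 29667/32768 ≈ 0.90536). Hence R_4(5) > 33, i.e. R_4(5) ≥ 34.

Largest n = 33; hence R_4(5) > 33.


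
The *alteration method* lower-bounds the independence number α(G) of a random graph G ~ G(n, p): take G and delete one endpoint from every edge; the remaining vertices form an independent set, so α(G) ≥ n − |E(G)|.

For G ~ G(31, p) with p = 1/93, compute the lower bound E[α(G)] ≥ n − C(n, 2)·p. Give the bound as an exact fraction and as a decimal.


E[|E(G)|] = C(31, 2)·p = 465 · (1/93) = 5.
E[α(G)] ≥ n − E[|E(G)|] = 31 − 5 = 26.
Numerically: ≈ 26.000000.
(This is only a lower bound; the true E[α(G)] may be larger.)

E[α(G)] ≥ 26 ≈ 26.000000.


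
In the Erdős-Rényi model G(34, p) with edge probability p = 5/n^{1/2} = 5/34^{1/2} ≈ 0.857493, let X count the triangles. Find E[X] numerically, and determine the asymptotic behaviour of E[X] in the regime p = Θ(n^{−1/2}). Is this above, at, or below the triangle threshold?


Number of potential triangles: C(34, 3) = 5984.
Each occurs with probability p³ ≈ (0.857493)³ ≈ 6.30509504e-01.
By linearity: E[X] = C(34, 3)·p³ ≈ 5984 · 6.30509504e-01 ≈ 3772.968873.
Since α = 1/2 < 1, p = c/n^{1/2} ≫ 1/n is above the triangle threshold p ~ 1/n. Asymptotically E[X] ~ (c³/6)·n^{3(1−α)} = (5³/6)·n^{1.5} → ∞; triangles are abundant w.h.p.

E[X] ≈ 3772.968873; in regime p = Θ(1/n^{1/2}) E[X] diverges (above the triangle threshold p ~ 1/n).


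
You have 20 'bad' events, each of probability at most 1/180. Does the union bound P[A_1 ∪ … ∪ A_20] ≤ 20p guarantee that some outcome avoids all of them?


Union bound: P[∪_{i=1}^{20} A_i] ≤ Σ_i P[A_i] ≤ 20·p = 20·(1/180) = 1/9.
Numerically: 1/9 ≈ 0.1111111.
Is 1/9 < 1? YES.
Since P[∪ A_i] ≤ 1/9 < 1, the complement has P[∩ A_i^c] ≥ 1 − 1/9 = 8/9 > 0, so some outcome avoids every A_i.

20·p = 1/9 ≈ 0.1111111; existence CERTIFIED by the union bound.


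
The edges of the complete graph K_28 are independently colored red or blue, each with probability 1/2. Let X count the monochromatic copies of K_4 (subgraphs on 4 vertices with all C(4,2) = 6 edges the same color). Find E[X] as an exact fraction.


Let X = Σ_S X_S over the C(28, 4) = 20475 subsets S of size 4, where X_S = 1 if the K_4 on S is monochromatic.
For a fixed S, the K_4 on S has C(4, 2) = 6 edges. P[all 6 edges red] = (1/2)^6, and likewise for blue, so P[monochromatic] = 2·(1/2)^6 = 2^{1 − 6} = 1/32.
Summing: E[X] = C(28, 4) · 2^{1 − 6} = 20475 · 1/32 = 20475/32.
Numerically: E[X] ≈ 639.843750.

E[X] = C(28,4)·2^(1−C(4,2)) = 20475/32 ≈ 639.843750.


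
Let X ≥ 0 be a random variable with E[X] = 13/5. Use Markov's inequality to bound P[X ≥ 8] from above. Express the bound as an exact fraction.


μ = E[X] = 13/5, a = 8.
Markov: P[X ≥ 8] ≤ μ/a = (13/5)/8 = 13/40.
Numerically: ≈ 0.325000.
(Since a = 8 > μ = 2.600000, the bound 13/40 is < 1 and informative.)

P[X ≥ 8] ≤ 13/40 ≈ 0.325000.


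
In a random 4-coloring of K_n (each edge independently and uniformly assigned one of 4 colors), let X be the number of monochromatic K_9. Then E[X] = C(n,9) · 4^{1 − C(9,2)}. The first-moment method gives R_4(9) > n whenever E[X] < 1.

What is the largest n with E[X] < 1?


We need C(n, 9) · 4^{1 − 36} < 1, i.e. C(n, 9) < 4^{36 − 1} = 1180591620717411303424.
Check values of n near the boundary:
  n = 909: C(909, 9) = 1122169012923711463931; 1122169012923711463931 < 1180591620717411303424? YES
  n = 910: C(910, 9) = 1133378248346922788210; 1133378248346922788210 < 1180591620717411303424? YES
  n = 911: C(911, 9) = 1144686900492291197405; 1144686900492291197405 < 1180591620717411303424? YES
  n = 912: C(912, 9) = 1156095740032081475120; 1156095740032081475120 < 1180591620717411303424? YES
  n = 913: C(913, 9) = 1167605542753639808390; 1167605542753639808390 < 1180591620717411303424? YES
  n = 914: C(914, 9) = 1179217089587653905932; 1179217089587653905932 < 1180591620717411303424? YES
  n = 915: C(915, 9) = 1190931166636537885130; 1190931166636537885130 < 1180591620717411303424? NO
  n = 916: C(916, 9) = 1202748565202942340440; 1202748565202942340440 < 1180591620717411303424? NO
The largest n with C(n, 9) < 1180591620717411303424 is n = 914 (where E[X] = 294804272396913476483/295147905179352825856 ≈ 0.99884). Hence R_4(9) > 914, i.e. R_4(9) ≥ 915.

Largest n = 914; hence R_4(9) > 914.


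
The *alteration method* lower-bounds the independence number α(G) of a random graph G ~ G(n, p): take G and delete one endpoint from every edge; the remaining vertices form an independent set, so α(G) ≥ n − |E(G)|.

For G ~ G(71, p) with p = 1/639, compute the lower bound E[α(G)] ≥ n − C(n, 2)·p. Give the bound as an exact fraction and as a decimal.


E[|E(G)|] = C(71, 2)·p = 2485 · (1/639) = 35/9.
E[α(G)] ≥ n − E[|E(G)|] = 71 − 35/9 = 604/9.
Numerically: ≈ 67.1111.
(This is only a lower bound; the true E[α(G)] may be larger.)

E[α(G)] ≥ 604/9 ≈ 67.1111.


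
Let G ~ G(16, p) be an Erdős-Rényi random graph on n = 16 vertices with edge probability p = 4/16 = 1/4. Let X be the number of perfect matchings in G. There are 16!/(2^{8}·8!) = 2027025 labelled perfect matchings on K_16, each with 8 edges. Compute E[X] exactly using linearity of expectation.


K_16 has 16!/(2^{8}·8!) = 2027025 labelled perfect matchings.
For each such perfect matching H, let X_H = 1 if all 8 edges of H are present in G. Then P[X_H = 1] = p^{8} = (1/4)^{8} = 1/65536.
By linearity of expectation: E[X] = Σ_H E[X_H] = 2027025 · p^{8} = 2027025 · 1/65536 = 2027025/65536.
Numerically: E[X] ≈ 30.93.

E[X] = 2027025 · (1/4)^{8} = 2027025/65536 ≈ 30.93.


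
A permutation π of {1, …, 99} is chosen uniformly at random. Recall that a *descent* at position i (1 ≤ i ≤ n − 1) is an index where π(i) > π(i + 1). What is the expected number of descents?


Write X = Σ X_I over i = 1, …, 98, with X_I the indicator of one descent.
There are 98 indicators.
For each fixed i, the pair (π(i), π(i+1)) is a uniformly random ordered pair of distinct values from {1, …, 99}; by symmetry P[π(i) > π(i+1)] = 1/2.
By linearity: E[X] = 98 · (1/2) = (99 − 1) · (1/2) = 49 ≈ 49.000.

E[X] = 49 = 49.000.


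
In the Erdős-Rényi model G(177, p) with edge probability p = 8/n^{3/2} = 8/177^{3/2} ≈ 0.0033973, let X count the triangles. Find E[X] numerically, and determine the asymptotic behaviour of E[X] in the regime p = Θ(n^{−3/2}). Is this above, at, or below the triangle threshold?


Number of potential triangles: C(177, 3) = 908600.
Each occurs with probability p³ ≈ (0.0033973)³ ≈ 3.9209406e-08.
By linearity: E[X] = C(177, 3)·p³ ≈ 908600 · 3.9209406e-08 ≈ 0.03563.
Since α = 3/2 > 1, p = c/n^{3/2} = o(1/n) is below the triangle threshold p ~ 1/n. Asymptotically E[X] ~ (c³/6)·n^{3(1−α)} = (8³/6)·n^{-1.5} → 0, so by Markov's inequality G has no triangles w.h.p.

E[X] ≈ 0.03563; in regime p = Θ(1/n^{3/2}) E[X] tends to 0 (below the triangle threshold p ~ 1/n).


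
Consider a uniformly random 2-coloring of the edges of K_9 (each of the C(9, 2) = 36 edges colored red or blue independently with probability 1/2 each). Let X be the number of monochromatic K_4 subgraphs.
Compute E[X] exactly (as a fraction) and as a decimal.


Let X = Σ_S X_S over the C(9, 4) = 126 subsets S of size 4, where X_S = 1 if the K_4 on S is monochromatic.
For a fixed S, the K_4 on S has C(4, 2) = 6 edges. P[all 6 edges red] = (1/2)^6, and likewise for blue, so P[monochromatic] = 2·(1/2)^6 = 2^{1 − 6} = 1/32.
By linearity: E[X] = C(9, 4) · 2^{1 − 6} = 126 · 1/32 = 63/16.
Numerically: E[X] ≈ 3.937500.

E[X] = C(9,4)·2^(1−C(4,2)) = 63/16 ≈ 3.937500.


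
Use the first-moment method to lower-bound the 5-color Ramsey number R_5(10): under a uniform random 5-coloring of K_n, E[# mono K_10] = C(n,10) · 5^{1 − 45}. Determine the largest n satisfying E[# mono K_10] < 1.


We need C(n, 10) · 5^{1 − 45} < 1, i.e. C(n, 10) < 5^{45 − 1} = 5684341886080801486968994140625.
Check values of n near the boundary:
  n = 5387: C(5387, 10) = 5624406917627224603154306376491; 5624406917627224603154306376491 < 5684341886080801486968994140625? YES
  n = 5388: C(5388, 10) = 5634865093375880654852250419586; 5634865093375880654852250419586 < 5684341886080801486968994140625? YES
  n = 5389: C(5389, 10) = 5645340767466558997768874792926; 5645340767466558997768874792926 < 5684341886080801486968994140625? YES
  n = 5390: C(5390, 10) = 5655833965919099070255434039753; 5655833965919099070255434039753 < 5684341886080801486968994140625? YES
  n = 5391: C(5391, 10) = 5666344714787188828795213697883; 5666344714787188828795213697883 < 5684341886080801486968994140625? YES
  n = 5392: C(5392, 10) = 5676873040158402483252283957448; 5676873040158402483252283957448 < 5684341886080801486968994140625? YES
  n = 5393: C(5393, 10) = 5687418968154238267170642278008; 5687418968154238267170642278008 < 5684341886080801486968994140625? NO
  n = 5394: C(5394, 10) = 5697982524930156243149785372878; 5697982524930156243149785372878 < 5684341886080801486968994140625? NO
  n = 5395: C(5395, 10) = 5708563736675616143322765475706; 5708563736675616143322765475706 < 5684341886080801486968994140625? NO
The largest n with C(n, 10) < 5684341886080801486968994140625 is n = 5392 (where E[X] = 5676873040158402483252283957448/5684341886080801486968994140625 ≈ 0.999). Hence R_5(10) > 5392, i.e. R_5(10) ≥ 5393.

Largest n = 5392; hence R_5(10) > 5392.


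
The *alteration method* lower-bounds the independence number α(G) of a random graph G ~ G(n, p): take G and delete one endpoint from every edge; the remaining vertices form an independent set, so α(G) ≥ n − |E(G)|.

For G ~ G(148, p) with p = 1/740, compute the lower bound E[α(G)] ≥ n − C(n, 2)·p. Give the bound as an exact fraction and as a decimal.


E[|E(G)|] = C(148, 2)·p = 10878 · (1/740) = 147/10.
E[α(G)] ≥ n − E[|E(G)|] = 148 − 147/10 = 1333/10.
Numerically: ≈ 133.300000.
(This is only a lower bound; the true E[α(G)] may be larger.)

E[α(G)] ≥ 1333/10 ≈ 133.300000.


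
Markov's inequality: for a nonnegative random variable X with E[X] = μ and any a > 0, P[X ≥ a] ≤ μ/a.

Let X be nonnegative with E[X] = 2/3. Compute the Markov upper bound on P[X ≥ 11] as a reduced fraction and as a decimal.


μ = E[X] = 2/3, a = 11.
Markov: P[X ≥ 11] ≤ μ/a = (2/3)/11 = 2/33.
Numerically: ≈ 0.061.
(Since a = 11 > μ = 0.667, the bound 2/33 is < 1 and informative.)

P[X ≥ 11] ≤ 2/33 ≈ 0.061.


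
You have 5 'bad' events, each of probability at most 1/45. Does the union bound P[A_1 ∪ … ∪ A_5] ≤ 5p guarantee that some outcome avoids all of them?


Union bound: P[∪_{i=1}^{5} A_i] ≤ Σ_i P[A_i] ≤ 5·p = 5·(1/45) = 1/9.
Numerically: 1/9 ≈ 0.11111.
Is 1/9 < 1? YES.
Since P[∪ A_i] ≤ 1/9 < 1, the complement has P[∩ A_i^c] ≥ 1 − 1/9 = 8/9 > 0, so some outcome avoids every A_i.

5·p = 1/9 ≈ 0.11111; existence CERTIFIED by the union bound.


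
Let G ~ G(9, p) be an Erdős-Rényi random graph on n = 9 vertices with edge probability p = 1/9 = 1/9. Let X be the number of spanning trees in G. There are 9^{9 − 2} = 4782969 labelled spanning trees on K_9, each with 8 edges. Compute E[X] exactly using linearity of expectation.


K_9 has 9^{9 − 2} = 4782969 labelled spanning trees.
For each such spanning tree H, let X_H = 1 if all 8 edges of H are present in G. Then P[X_H = 1] = p^{8} = (1/9)^{8} = 1/43046721.
By linearity: E[X] = Σ_H E[X_H] = 4782969 · p^{8} = 4782969 · 1/43046721 = 1/9.
Numerically: E[X] ≈ 0.111.

E[X] = 4782969 · (1/9)^{8} = 1/9 ≈ 0.111.


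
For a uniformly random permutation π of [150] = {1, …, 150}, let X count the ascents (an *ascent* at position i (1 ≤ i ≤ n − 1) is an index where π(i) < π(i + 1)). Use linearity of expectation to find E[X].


Write X = Σ X_I over i = 1, …, 149, with X_I the indicator of one ascent.
There are 149 indicators.
For each fixed i, the pair (π(i), π(i+1)) is a uniformly random ordered pair of distinct values from {1, …, 150}; by symmetry P[π(i) < π(i+1)] = 1/2.
By linearity: E[X] = 149 · (1/2) = (150 − 1) · (1/2) = 149/2 ≈ 74.500.

E[X] = 149/2 = 74.500.


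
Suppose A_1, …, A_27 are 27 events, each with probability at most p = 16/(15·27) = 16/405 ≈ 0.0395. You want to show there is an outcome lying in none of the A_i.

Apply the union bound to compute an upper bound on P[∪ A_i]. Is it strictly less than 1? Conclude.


Union bound: P[∪_{i=1}^{27} A_i] ≤ Σ_i P[A_i] ≤ 27·p = 27·(16/405) = 16/15.
Numerically: 16/15 ≈ 1.0667.
Is 16/15 < 1? NO.
Since the bound 16/15 is ≥ 1, the union bound is uninformative here; it does NOT by itself certify existence.

27·p = 16/15 ≈ 1.0667; existence NOT certified by the union bound.


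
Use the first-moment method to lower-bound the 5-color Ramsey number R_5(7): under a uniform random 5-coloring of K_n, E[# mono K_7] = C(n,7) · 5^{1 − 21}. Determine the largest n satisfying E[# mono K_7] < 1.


We need C(n, 7) · 5^{1 − 21} < 1, i.e. C(n, 7) < 5^{21 − 1} = 95367431640625.
Check values of n near the boundary:
  n = 335: C(335, 7) = 88202498238195; 88202498238195 < 95367431640625? YES
  n = 336: C(336, 7) = 90079147136880; 90079147136880 < 95367431640625? YES
  n = 337: C(337, 7) = 91989916924632; 91989916924632 < 95367431640625? YES
  n = 338: C(338, 7) = 93935323022736; 93935323022736 < 95367431640625? YES
  n = 339: C(339, 7) = 95915887062372; 95915887062372 < 95367431640625? NO
The largest n with C(n, 7) < 95367431640625 is n = 338 (where E[X] = 93935323022736/95367431640625 ≈ 0.985). Hence R_5(7) > 338, i.e. R_5(7) ≥ 339.

Largest n = 338; hence R_5(7) > 338.
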